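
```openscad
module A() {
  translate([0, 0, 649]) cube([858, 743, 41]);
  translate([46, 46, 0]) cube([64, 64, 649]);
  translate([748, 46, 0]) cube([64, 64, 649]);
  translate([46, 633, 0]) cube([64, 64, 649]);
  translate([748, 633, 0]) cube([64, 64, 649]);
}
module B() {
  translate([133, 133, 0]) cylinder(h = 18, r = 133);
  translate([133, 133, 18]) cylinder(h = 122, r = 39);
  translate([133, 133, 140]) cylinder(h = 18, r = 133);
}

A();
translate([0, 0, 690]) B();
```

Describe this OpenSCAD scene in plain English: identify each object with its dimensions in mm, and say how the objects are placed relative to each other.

A is a table: top 858 mm (x) × 743 mm (y), 41 mm thick, upper face at z = 690 mm, on four 64×64 mm square legs, each inset 46 mm from the nearest pair of top edges, running from z = 0 to the bottom of the top.

B is a spool: two coaxial disc flanges of radius 133 mm and thickness 18 mm, joined by a core cylinder of radius 39 mm and height 122 mm. The lower flange rests on z = 0 and the three cylinders share a vertical axis.

The spool is on top of the table.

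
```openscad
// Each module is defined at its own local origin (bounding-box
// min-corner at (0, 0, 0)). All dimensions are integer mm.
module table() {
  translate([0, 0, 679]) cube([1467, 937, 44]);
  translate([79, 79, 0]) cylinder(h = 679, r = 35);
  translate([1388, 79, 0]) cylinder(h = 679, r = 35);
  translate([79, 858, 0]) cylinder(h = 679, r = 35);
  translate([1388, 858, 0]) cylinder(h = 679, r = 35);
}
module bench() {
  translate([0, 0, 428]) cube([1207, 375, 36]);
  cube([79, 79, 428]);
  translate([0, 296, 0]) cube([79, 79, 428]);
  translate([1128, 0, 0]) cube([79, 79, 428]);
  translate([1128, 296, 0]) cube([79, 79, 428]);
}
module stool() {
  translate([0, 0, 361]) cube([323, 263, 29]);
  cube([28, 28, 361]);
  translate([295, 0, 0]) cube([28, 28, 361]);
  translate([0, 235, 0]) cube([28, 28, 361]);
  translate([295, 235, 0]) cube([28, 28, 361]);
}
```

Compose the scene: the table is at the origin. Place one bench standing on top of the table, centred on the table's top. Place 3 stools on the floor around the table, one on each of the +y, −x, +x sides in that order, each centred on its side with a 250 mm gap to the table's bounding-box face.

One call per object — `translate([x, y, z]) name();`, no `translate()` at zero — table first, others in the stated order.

table();
translate([130, 281, 723]) bench();
translate([572, 1187, 0]) stool();
translate([-573, 337, 0]) stool();
translate([1717, 337, 0]) stool();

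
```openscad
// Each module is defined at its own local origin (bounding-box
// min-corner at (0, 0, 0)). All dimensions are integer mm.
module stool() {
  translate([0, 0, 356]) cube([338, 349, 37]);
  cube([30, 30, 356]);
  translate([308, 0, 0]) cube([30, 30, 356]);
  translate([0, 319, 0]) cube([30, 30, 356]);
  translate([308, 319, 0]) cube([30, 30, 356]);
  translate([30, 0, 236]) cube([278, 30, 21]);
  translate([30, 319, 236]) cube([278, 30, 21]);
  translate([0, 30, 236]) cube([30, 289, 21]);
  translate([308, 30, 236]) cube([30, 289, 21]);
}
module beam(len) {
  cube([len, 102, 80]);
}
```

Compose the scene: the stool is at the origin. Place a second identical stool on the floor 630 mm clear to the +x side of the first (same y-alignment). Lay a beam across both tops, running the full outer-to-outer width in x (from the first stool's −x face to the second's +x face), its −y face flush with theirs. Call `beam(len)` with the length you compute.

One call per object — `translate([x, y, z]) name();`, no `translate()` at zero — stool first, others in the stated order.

stool();
translate([968, 0, 0]) stool();
translate([0, 0, 393]) beam(1306);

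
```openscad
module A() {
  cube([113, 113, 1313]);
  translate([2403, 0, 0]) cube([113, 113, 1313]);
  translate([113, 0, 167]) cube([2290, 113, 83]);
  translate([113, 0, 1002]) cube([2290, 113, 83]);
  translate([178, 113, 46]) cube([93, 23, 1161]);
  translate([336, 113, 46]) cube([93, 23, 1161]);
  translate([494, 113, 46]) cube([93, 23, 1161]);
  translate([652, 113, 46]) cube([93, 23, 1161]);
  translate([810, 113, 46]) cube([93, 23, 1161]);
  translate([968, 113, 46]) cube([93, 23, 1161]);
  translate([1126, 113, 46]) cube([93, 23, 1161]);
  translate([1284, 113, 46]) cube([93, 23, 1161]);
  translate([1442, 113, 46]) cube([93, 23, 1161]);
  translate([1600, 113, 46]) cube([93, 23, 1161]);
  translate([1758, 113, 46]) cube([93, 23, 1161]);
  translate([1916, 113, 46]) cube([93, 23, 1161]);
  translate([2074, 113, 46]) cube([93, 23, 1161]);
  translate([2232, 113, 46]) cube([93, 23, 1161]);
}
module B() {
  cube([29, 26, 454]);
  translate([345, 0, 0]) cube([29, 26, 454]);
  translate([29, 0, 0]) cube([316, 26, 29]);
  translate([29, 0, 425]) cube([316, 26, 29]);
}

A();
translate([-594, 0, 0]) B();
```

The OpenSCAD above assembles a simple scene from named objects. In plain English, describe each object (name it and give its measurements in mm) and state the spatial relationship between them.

A is a fence section. Two 113×113 mm posts, 1313 mm tall, stand on the floor with a clear span of 2290 mm between their inner faces. Two horizontal rails of 113×83 mm section span the gap between the posts with their undersides at z = 167 mm and z = 1002 mm, flush with the posts' −y face. 14 pickets, each 93 mm wide, 23 mm thick and 1161 mm tall, are fixed to the +y face of the rails with their bottoms at z = 46 mm, evenly spaced across the span with equal gaps (rounded down to the nearest mm) at the −x end and between each pair — any rounding remainder accumulates at the +x end.

B is a rectangular picture frame lying in the x–z plane (depth along y). The opening is 316 mm wide (x) by 396 mm tall (z), surrounded by a border 29 mm wide on all four sides. The frame is 26 mm deep and is made of two full-height vertical stiles with two horizontal rails fitted between them.

The picture frame is on the floor beside the fence section on its −x side.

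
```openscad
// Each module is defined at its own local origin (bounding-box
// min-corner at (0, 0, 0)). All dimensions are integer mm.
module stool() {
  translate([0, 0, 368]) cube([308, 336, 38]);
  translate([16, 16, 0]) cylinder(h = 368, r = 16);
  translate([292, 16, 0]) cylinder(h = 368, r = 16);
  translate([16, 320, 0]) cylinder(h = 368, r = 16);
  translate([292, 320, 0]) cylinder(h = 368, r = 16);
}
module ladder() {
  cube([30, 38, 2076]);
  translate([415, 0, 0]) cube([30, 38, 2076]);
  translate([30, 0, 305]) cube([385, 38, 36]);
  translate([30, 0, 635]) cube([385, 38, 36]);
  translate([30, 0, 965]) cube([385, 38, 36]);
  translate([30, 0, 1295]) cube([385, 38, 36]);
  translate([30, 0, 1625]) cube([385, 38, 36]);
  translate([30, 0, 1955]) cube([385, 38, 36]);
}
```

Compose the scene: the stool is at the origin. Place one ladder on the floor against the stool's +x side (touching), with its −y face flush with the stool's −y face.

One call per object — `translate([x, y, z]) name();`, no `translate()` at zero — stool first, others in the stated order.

stool();
translate([308, 0, 0]) ladder();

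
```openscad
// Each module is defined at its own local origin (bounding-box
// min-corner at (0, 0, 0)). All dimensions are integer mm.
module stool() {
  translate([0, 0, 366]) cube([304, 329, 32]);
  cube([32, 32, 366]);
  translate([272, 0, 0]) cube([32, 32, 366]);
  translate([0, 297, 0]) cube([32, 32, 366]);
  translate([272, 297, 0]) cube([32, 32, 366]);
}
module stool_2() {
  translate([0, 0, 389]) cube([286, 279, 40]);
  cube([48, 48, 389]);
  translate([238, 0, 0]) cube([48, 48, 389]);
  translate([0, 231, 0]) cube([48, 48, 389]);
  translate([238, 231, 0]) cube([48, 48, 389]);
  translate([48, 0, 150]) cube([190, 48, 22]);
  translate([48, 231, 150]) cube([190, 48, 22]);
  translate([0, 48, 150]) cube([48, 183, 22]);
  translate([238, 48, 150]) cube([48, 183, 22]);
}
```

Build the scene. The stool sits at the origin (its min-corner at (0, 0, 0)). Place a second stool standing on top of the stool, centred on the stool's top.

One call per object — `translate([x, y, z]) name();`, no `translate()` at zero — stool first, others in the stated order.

stool();
translate([9, 25, 398]) stool_2();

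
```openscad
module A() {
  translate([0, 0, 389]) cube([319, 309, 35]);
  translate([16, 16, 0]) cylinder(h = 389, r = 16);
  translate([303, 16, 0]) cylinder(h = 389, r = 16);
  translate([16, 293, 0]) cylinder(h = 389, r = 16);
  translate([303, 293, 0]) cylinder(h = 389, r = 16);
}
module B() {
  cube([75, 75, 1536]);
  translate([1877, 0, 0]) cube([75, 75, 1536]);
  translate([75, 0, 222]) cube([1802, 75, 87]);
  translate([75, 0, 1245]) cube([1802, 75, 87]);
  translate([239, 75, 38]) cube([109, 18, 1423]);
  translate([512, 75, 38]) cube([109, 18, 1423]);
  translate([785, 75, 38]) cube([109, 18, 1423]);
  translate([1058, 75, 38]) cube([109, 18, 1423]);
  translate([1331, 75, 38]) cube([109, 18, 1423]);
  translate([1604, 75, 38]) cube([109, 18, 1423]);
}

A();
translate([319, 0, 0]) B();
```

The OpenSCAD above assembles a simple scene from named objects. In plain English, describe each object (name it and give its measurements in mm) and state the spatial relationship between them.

A is a simple wooden stool: a rectangular seat 319 mm (x) by 309 mm (y), 35 mm thick, top face at z = 424 mm, on four round legs, each 32 mm in diameter. The legs rest on z = 0, each leg's axis is inset half a diameter from the nearest pair of seat edges (so the leg's bounding box is flush with the corner).

B is a fence section. Two 75×75 mm posts, 1536 mm tall, stand on the floor with a clear span of 1802 mm between their inner faces. Two horizontal rails of 75×87 mm section span the gap between the posts with their undersides at z = 222 mm and z = 1245 mm, flush with the posts' −y face. 6 pickets, each 109 mm wide, 18 mm thick and 1423 mm tall, are fixed to the +y face of the rails with their bottoms at z = 38 mm, evenly spaced across the span with equal gaps (rounded down to the nearest mm) at the −x end and between each pair — any rounding remainder accumulates at the +x end.

The fence section is against the stool's +x side, with their −y faces flush.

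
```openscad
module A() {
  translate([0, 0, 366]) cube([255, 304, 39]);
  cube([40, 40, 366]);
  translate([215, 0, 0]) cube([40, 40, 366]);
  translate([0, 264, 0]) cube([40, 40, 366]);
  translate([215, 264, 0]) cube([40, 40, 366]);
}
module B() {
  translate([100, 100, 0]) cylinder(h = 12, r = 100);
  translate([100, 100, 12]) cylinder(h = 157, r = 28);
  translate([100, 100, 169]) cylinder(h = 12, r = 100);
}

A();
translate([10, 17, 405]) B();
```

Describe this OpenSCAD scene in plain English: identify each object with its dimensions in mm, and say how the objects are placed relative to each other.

A is a simple wooden stool: a rectangular seat 255 mm (x) by 304 mm (y), 39 mm thick, top face at z = 405 mm, on four square legs, each 40×40 mm in cross-section. The legs rest on z = 0, each flush with a corner of the seat.

B is a spool: two coaxial disc flanges of radius 100 mm and thickness 12 mm, joined by a core cylinder of radius 28 mm and height 157 mm. The lower flange rests on z = 0 and the three cylinders share a vertical axis.

The spool is on top of the stool.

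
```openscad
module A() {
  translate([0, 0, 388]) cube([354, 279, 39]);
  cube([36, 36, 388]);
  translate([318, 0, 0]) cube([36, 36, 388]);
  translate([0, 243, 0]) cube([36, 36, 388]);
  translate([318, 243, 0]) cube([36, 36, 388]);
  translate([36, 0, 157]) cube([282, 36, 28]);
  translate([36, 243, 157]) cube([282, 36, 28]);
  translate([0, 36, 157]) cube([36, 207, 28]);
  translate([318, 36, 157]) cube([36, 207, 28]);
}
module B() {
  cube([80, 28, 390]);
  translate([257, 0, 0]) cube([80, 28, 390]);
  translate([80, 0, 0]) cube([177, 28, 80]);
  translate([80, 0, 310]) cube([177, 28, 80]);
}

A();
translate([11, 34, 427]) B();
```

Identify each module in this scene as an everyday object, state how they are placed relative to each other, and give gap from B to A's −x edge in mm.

The picture frame's min-x is at 11; the stool's min-x is 0; gap = 11 mm.

A is a stool. B is a picture frame. The picture frame is on top of the stool. The gap from the picture frame to the stool's −x edge is 11 mm.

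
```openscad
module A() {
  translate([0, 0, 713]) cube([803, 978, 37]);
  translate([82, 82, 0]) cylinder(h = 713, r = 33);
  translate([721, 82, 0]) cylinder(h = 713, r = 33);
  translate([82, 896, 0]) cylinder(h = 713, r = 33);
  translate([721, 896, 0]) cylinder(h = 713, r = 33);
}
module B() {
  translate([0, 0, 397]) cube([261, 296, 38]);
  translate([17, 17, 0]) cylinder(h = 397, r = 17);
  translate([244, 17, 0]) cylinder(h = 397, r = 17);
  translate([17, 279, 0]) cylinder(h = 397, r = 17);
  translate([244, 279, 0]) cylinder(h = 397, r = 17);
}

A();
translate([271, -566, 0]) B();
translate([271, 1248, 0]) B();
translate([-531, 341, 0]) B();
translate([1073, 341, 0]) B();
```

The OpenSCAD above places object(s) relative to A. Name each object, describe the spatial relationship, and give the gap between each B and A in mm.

A is a table. B is a stool. Four stools sit around the table at the −y, +y, −x, +x sides. The gap between each stool and the table is 270 mm.

Each stool's nearest face is 270 mm from the table's bounding box.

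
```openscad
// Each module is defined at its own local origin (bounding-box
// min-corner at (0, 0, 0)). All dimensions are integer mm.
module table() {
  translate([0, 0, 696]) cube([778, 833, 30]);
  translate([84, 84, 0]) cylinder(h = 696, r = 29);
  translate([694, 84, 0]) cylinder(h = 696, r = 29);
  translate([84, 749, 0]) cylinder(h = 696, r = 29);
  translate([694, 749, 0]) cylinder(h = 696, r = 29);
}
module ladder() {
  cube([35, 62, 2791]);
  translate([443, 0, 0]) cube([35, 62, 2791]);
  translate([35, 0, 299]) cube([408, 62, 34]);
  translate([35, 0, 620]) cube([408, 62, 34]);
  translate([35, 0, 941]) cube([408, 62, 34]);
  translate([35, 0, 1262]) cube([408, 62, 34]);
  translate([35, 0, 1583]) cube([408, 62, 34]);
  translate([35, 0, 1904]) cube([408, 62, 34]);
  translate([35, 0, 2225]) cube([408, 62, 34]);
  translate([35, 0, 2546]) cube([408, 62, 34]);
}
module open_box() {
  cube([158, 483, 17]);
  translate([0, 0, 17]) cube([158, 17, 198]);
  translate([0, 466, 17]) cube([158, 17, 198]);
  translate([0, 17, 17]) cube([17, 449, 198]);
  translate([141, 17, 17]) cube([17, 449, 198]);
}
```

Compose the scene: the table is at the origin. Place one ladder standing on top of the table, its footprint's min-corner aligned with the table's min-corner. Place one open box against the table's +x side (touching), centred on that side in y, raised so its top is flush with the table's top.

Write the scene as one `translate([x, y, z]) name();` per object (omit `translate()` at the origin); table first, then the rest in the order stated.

table();
translate([0, 0, 726]) ladder();
translate([778, 175, 511]) open_box();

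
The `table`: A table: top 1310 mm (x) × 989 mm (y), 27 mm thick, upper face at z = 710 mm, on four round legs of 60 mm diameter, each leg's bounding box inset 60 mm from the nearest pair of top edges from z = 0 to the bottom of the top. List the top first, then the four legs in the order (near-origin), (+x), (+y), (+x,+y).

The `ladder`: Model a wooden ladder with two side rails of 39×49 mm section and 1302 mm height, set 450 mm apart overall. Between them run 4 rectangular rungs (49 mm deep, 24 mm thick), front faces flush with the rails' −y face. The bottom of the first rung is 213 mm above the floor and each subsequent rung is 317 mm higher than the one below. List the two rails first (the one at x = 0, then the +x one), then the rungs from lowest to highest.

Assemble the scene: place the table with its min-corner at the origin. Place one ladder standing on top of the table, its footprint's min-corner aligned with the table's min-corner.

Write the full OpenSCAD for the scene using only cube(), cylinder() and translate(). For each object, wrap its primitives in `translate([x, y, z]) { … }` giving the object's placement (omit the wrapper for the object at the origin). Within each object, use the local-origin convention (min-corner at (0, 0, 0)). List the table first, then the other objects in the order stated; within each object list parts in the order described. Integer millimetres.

translate([0, 0, 683]) cube([1310, 989, 27]);
translate([90, 90, 0]) cylinder(h = 683, r = 30);
translate([1220, 90, 0]) cylinder(h = 683, r = 30);
translate([90, 899, 0]) cylinder(h = 683, r = 30);
translate([1220, 899, 0]) cylinder(h = 683, r = 30);
translate([0, 0, 710]) {
  cube([39, 49, 1302]);
  translate([411, 0, 0]) cube([39, 49, 1302]);
  translate([39, 0, 213]) cube([372, 49, 24]);
  translate([39, 0, 530]) cube([372, 49, 24]);
  translate([39, 0, 847]) cube([372, 49, 24]);
  translate([39, 0, 1164]) cube([372, 49, 24]);
}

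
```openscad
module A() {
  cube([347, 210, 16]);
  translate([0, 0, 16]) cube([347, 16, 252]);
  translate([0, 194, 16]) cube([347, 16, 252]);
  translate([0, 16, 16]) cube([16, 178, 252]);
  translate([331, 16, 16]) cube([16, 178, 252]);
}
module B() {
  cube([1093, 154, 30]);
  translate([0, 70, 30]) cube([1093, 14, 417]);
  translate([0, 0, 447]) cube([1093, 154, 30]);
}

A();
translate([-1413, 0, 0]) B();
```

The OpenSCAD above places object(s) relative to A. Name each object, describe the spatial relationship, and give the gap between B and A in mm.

The I-beam's nearest face is 320 mm from the open box's −x face.

A is an open box. B is an I-beam. The I-beam is on the floor beside the open box on its −x side. The gap between the I-beam and the open box is 320 mm.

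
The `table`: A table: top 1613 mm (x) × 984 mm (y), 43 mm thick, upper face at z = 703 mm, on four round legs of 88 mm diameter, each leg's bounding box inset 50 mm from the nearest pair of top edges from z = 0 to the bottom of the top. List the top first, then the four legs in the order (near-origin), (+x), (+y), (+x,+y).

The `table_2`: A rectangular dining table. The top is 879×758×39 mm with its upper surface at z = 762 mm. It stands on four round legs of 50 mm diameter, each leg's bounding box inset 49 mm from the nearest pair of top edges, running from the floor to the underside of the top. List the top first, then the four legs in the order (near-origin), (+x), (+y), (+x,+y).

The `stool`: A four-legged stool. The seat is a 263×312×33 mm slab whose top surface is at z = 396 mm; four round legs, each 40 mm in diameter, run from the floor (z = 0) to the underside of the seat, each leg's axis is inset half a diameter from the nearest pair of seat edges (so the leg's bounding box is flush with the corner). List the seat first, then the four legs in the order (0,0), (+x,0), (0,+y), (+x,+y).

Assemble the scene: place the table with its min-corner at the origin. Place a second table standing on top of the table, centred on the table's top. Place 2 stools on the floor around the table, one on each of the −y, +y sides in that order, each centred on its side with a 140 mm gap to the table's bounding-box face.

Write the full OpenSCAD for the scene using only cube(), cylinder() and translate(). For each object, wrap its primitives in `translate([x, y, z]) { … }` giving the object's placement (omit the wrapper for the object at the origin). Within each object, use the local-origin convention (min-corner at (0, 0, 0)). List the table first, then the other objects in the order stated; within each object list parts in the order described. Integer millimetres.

translate([0, 0, 660]) cube([1613, 984, 43]);
translate([94, 94, 0]) cylinder(h = 660, r = 44);
translate([1519, 94, 0]) cylinder(h = 660, r = 44);
translate([94, 890, 0]) cylinder(h = 660, r = 44);
translate([1519, 890, 0]) cylinder(h = 660, r = 44);
translate([367, 113, 703]) {
  translate([0, 0, 723]) cube([879, 758, 39]);
  translate([74, 74, 0]) cylinder(h = 723, r = 25);
  translate([805, 74, 0]) cylinder(h = 723, r = 25);
  translate([74, 684, 0]) cylinder(h = 723, r = 25);
  translate([805, 684, 0]) cylinder(h = 723, r = 25);
}
translate([675, -452, 0]) {
  translate([0, 0, 363]) cube([263, 312, 33]);
  translate([20, 20, 0]) cylinder(h = 363, r = 20);
  translate([243, 20, 0]) cylinder(h = 363, r = 20);
  translate([20, 292, 0]) cylinder(h = 363, r = 20);
  translate([243, 292, 0]) cylinder(h = 363, r = 20);
}
translate([675, 1124, 0]) {
  translate([0, 0, 363]) cube([263, 312, 33]);
  translate([20, 20, 0]) cylinder(h = 363, r = 20);
  translate([243, 20, 0]) cylinder(h = 363, r = 20);
  translate([20, 292, 0]) cylinder(h = 363, r = 20);
  translate([243, 292, 0]) cylinder(h = 363, r = 20);
}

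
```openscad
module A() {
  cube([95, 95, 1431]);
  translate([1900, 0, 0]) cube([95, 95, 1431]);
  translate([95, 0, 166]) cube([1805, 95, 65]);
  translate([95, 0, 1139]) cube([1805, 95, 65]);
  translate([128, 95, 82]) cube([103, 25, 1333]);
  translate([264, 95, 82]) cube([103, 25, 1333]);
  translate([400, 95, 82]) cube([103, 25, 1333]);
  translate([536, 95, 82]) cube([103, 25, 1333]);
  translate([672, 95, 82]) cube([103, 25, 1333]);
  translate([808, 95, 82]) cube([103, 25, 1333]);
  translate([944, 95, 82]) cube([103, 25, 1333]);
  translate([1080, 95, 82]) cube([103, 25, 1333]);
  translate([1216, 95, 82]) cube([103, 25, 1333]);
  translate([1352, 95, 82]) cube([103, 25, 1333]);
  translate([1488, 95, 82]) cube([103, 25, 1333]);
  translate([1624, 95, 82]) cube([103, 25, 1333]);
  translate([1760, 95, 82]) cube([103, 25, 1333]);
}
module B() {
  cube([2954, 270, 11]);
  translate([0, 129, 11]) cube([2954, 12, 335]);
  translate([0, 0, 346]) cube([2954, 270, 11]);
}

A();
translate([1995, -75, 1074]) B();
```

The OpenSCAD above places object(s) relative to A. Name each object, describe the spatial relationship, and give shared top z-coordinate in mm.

A is a fence section. B is an I-beam. The I-beam is beside the fence section with their tops flush at z = 1431. The shared top z-coordinate is 1431 mm.

Both tops at z = 1431 mm.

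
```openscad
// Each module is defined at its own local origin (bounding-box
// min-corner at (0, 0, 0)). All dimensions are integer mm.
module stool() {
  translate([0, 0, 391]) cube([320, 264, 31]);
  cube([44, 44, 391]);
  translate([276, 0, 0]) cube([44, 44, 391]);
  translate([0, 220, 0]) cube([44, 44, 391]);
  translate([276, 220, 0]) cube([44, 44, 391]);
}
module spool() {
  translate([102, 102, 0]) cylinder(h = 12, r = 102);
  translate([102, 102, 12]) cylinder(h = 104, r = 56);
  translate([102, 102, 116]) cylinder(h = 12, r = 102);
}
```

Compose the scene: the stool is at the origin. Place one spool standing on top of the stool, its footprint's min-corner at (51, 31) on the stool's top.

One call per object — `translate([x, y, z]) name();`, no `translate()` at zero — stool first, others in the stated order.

stool();
translate([51, 31, 422]) spool();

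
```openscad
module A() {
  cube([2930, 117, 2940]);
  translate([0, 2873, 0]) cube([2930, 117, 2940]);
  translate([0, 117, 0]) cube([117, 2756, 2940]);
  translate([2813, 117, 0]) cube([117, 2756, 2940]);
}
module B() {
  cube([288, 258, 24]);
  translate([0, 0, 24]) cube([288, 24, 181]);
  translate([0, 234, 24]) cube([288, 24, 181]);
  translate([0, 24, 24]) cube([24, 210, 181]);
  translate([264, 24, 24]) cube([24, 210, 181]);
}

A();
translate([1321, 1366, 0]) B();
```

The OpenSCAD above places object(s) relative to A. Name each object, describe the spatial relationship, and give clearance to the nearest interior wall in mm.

Clearances: x = 1204, y = 1249; minimum 1204 mm.

A is a house frame. B is an open box. The open box sits inside the house frame, centred. The clearance to the nearest interior wall is 1204 mm.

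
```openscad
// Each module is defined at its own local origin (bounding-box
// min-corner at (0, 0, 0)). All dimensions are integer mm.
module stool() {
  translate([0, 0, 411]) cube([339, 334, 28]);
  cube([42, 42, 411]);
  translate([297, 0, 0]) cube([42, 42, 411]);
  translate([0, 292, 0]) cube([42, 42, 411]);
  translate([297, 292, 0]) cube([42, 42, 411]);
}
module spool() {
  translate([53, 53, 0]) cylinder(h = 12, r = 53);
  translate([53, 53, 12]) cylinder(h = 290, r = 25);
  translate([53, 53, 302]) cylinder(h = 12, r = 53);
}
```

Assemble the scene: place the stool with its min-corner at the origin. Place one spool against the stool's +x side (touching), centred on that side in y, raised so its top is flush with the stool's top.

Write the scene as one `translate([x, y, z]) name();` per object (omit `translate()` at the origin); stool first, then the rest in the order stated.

stool();
translate([339, 114, 125]) spool();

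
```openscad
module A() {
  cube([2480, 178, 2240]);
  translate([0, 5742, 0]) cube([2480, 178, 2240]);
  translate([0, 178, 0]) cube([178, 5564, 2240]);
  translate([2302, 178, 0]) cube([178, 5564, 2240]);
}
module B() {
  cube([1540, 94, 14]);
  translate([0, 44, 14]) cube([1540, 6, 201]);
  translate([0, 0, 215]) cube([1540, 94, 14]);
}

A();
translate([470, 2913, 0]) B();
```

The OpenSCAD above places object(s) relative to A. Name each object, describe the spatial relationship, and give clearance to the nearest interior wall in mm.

Clearances: x = 292, y = 2735; minimum 292 mm.

A is a house frame. B is an I-beam. The I-beam sits inside the house frame, centred. The clearance to the nearest interior wall is 292 mm.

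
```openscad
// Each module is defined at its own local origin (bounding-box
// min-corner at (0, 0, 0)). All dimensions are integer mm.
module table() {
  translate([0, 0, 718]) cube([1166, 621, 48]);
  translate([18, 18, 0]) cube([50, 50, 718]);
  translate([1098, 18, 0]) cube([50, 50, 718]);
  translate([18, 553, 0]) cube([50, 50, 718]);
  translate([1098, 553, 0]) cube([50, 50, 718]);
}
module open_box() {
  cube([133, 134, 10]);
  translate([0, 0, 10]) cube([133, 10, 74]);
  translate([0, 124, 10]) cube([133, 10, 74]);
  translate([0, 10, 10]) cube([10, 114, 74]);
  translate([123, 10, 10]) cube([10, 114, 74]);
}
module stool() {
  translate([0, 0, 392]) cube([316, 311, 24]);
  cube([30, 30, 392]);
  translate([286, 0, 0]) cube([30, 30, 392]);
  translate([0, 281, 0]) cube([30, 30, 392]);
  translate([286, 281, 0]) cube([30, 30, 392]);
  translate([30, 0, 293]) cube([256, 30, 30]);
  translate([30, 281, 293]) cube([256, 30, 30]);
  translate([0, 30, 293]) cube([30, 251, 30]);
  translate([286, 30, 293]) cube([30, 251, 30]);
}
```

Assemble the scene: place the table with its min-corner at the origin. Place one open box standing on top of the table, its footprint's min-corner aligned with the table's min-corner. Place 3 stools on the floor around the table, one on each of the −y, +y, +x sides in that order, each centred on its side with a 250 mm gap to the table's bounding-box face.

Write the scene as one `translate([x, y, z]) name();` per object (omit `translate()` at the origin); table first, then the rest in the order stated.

table();
translate([0, 0, 766]) open_box();
translate([425, -561, 0]) stool();
translate([425, 871, 0]) stool();
translate([1416, 155, 0]) stool();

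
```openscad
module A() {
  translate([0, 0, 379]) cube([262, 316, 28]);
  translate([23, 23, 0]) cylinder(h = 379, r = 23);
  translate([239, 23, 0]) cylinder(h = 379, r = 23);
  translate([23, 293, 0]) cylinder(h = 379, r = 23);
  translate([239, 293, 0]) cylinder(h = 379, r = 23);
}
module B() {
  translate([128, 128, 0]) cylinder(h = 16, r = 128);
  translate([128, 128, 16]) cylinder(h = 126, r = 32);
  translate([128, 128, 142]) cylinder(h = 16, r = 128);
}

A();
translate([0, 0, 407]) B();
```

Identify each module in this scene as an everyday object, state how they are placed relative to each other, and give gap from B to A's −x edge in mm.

A is a stool. B is a spool. The spool is on top of the stool. The gap from the spool to the stool's −x edge is 0 mm.

The spool's min-x is at 0; the stool's min-x is 0; gap = 0 mm.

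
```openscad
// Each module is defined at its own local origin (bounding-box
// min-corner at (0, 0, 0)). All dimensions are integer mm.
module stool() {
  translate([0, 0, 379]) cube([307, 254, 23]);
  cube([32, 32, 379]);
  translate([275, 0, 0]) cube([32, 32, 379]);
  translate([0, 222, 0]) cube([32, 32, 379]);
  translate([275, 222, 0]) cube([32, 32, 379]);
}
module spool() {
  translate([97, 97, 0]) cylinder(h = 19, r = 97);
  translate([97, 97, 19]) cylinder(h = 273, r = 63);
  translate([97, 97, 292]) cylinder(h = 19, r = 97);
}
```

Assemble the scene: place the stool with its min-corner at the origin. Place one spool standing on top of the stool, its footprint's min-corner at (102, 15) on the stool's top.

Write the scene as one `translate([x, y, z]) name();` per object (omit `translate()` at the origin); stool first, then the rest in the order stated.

stool();
translate([102, 15, 402]) spool();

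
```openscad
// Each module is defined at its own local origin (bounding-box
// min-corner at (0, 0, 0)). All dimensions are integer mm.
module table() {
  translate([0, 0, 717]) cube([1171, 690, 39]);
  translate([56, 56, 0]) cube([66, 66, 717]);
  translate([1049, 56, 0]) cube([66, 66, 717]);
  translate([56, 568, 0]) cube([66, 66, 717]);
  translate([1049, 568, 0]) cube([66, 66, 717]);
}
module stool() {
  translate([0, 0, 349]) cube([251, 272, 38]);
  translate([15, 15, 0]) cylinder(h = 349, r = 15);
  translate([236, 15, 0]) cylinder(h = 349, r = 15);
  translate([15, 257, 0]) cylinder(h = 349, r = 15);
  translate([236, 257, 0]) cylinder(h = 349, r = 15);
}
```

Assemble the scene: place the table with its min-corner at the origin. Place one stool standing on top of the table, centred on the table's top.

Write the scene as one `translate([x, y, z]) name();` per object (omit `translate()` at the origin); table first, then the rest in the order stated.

table();
translate([460, 209, 756]) stool();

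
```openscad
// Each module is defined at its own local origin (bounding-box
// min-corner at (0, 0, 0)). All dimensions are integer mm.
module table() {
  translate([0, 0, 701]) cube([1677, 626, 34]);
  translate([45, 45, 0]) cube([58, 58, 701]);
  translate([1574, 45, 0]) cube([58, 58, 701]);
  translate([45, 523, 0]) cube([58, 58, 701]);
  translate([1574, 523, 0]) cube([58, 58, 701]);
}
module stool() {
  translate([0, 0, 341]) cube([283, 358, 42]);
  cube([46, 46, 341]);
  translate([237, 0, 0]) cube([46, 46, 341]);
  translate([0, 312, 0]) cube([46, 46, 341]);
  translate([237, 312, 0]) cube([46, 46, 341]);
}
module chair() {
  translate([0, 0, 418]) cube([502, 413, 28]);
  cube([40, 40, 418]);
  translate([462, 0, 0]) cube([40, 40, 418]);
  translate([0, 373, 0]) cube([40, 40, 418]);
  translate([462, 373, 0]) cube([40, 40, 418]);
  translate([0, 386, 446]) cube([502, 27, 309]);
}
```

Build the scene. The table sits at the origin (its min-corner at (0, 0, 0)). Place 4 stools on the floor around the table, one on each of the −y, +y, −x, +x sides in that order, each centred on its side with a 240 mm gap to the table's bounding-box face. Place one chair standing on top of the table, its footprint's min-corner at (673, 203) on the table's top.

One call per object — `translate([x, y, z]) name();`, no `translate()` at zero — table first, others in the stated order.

table();
translate([697, -598, 0]) stool();
translate([697, 866, 0]) stool();
translate([-523, 134, 0]) stool();
translate([1917, 134, 0]) stool();
translate([673, 203, 735]) chair();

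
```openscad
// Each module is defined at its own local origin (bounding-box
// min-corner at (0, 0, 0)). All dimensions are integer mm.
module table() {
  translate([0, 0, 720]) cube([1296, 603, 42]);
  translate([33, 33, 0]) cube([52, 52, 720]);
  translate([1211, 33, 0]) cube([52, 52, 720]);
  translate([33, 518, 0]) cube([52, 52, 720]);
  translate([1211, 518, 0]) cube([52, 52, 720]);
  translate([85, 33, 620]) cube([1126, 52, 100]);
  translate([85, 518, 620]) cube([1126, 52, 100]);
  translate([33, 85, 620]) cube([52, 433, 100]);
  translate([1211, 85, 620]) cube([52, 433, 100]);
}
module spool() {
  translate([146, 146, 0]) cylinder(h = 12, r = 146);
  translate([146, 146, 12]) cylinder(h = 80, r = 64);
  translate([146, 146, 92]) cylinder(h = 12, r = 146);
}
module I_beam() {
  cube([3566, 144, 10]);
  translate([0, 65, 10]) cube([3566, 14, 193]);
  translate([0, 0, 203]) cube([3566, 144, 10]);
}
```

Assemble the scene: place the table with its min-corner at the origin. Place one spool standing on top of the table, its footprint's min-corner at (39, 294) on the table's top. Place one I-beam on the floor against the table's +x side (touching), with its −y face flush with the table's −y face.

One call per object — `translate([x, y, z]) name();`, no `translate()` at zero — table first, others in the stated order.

table();
translate([39, 294, 762]) spool();
translate([1296, 0, 0]) I_beam();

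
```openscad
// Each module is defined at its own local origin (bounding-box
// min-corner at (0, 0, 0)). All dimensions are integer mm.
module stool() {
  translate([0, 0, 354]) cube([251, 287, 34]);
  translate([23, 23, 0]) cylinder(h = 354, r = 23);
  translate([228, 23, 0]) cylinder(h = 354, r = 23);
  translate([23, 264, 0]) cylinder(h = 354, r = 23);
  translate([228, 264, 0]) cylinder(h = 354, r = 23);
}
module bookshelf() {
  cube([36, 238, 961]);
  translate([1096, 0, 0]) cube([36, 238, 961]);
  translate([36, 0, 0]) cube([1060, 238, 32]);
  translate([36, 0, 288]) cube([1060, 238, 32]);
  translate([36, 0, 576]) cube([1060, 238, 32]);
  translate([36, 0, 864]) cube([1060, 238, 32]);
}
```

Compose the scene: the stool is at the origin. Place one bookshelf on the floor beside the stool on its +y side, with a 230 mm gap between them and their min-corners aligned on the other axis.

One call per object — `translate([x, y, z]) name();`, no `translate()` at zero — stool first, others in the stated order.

stool();
translate([0, 517, 0]) bookshelf();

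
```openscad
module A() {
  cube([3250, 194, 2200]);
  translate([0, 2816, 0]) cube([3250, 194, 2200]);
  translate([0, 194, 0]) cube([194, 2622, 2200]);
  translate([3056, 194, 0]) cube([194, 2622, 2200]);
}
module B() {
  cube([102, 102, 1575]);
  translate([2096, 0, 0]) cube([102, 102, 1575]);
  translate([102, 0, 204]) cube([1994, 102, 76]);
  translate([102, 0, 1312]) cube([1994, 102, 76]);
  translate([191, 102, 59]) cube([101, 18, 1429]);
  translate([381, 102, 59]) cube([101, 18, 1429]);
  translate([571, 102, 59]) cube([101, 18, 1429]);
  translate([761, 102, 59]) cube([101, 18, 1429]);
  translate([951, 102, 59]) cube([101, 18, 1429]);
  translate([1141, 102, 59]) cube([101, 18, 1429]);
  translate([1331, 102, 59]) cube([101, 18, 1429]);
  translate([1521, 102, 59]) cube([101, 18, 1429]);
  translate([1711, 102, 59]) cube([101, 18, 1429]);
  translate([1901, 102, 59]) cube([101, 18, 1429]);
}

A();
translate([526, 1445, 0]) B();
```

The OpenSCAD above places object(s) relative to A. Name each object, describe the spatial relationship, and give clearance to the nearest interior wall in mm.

A is a house frame. B is a fence section. The fence section sits inside the house frame, centred. The clearance to the nearest interior wall is 332 mm.

Clearances: x = 332, y = 1251; minimum 332 mm.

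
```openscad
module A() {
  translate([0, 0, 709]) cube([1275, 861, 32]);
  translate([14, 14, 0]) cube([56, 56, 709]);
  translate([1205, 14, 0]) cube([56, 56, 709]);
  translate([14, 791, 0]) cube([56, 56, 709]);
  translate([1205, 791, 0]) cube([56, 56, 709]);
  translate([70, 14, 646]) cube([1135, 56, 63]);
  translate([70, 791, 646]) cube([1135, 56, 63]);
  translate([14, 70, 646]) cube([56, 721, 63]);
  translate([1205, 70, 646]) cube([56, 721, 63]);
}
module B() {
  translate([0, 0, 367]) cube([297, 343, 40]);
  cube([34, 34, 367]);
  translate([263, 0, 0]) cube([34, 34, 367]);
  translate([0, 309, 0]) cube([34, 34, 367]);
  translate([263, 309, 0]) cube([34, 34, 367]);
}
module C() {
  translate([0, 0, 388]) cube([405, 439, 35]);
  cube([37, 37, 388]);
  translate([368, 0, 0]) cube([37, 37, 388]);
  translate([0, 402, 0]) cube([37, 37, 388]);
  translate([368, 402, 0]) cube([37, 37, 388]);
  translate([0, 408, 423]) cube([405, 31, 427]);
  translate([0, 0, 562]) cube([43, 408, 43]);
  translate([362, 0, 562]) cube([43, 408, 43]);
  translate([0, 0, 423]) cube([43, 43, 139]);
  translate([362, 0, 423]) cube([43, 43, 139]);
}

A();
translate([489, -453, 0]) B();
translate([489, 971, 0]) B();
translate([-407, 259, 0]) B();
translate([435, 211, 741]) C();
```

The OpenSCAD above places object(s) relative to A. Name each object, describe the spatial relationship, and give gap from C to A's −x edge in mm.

The chair's min-x is at 435; the table's min-x is 0; gap = 435 mm.

A is a table. B is a stool. C is a chair. Three stools sit around the table at the −y, +y, −x sides. The chair is on top of the table, centred. The gap from the chair to the table's −x edge is 435 mm.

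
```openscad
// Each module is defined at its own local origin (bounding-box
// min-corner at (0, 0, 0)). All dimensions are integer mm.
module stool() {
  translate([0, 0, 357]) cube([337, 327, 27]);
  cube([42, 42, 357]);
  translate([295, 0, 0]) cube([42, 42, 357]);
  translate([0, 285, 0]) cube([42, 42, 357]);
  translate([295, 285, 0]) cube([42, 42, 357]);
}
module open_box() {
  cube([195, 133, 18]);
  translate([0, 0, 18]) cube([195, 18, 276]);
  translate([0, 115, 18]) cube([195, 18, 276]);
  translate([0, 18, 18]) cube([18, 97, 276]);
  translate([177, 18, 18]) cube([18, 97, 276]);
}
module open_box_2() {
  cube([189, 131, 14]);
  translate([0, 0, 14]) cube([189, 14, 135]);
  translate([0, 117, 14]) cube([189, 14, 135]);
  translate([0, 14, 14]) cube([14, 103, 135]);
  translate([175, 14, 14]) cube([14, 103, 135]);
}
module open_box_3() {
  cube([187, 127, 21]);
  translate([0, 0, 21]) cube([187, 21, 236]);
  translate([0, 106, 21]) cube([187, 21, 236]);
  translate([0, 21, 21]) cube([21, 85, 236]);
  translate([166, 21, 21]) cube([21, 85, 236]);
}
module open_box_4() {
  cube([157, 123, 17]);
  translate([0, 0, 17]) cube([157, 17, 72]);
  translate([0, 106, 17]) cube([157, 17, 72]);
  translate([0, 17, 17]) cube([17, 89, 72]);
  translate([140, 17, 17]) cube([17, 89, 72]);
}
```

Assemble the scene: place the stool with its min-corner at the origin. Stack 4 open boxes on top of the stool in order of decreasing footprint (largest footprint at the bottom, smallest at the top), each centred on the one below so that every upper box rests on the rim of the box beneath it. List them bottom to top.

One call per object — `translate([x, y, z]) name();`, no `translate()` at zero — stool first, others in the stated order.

stool();
translate([71, 97, 384]) open_box();
translate([74, 98, 678]) open_box_2();
translate([75, 100, 827]) open_box_3();
translate([90, 102, 1084]) open_box_4();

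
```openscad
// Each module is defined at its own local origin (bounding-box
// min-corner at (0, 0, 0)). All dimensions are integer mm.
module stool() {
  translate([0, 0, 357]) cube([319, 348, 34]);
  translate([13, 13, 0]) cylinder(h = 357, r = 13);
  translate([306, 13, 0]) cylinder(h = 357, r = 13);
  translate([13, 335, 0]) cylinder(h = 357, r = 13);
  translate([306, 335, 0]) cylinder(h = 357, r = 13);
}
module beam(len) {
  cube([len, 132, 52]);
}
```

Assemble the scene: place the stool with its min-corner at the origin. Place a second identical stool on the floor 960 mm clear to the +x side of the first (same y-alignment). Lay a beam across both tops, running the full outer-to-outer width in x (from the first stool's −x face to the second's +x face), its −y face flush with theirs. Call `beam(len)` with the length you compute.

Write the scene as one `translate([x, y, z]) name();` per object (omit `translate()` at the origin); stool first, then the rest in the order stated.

stool();
translate([1279, 0, 0]) stool();
translate([0, 0, 391]) beam(1598);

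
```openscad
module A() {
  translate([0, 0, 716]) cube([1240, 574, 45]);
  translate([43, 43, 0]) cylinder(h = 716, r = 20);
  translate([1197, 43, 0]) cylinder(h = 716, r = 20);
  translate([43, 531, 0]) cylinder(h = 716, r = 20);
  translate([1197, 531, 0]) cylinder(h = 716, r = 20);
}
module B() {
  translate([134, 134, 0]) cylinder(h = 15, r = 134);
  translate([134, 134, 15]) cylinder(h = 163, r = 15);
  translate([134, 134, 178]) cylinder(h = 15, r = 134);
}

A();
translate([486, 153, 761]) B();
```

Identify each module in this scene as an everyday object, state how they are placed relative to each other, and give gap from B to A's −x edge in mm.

The spool's min-x is at 486; the table's min-x is 0; gap = 486 mm.

A is a table. B is a spool. The spool is on top of the table, centred. The gap from the spool to the table's −x edge is 486 mm.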